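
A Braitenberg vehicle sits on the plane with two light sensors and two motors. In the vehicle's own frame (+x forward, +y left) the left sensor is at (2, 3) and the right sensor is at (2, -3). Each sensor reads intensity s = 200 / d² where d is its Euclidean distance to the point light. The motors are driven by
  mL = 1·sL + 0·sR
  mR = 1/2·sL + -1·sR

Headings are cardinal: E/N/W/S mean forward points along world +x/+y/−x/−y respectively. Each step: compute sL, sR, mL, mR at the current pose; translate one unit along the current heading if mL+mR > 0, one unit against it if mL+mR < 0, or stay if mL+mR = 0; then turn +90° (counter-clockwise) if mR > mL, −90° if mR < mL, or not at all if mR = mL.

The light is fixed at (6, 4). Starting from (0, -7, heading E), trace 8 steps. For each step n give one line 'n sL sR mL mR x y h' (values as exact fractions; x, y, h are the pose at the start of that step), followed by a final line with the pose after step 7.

n=0: pose=(0,-7,E); sL=5/2, sR=50/53; mL=5/2, mR=65/212; mL+mR=595/212 → advance +1; mR−mL=-465/212 → turn -1·90°
n=1: pose=(1,-7,S); sL=200/173, sR=200/233; mL=200/173, mR=-11300/40309; mL+mR=35300/40309 → advance +1; mR−mL=-57900/40309 → turn -1·90°
n=2: pose=(1,-8,W); sL=100/137, sR=20/13; mL=100/137, mR=-2090/1781; mL+mR=-790/1781 → advance -1; mR−mL=-3390/1781 → turn -1·90°
n=3: pose=(2,-8,N); sL=200/149, sR=200/101; mL=200/149, mR=-19700/15049; mL+mR=500/15049 → advance +1; mR−mL=-39900/15049 → turn -1·90°
n=4: pose=(2,-7,E); sL=50/17, sR=1; mL=50/17, mR=8/17; mL+mR=58/17 → advance +1; mR−mL=-42/17 → turn -1·90°
n=5: pose=(3,-7,S); sL=200/169, sR=40/41; mL=200/169, mR=-2660/6929; mL+mR=5540/6929 → advance +1; mR−mL=-10860/6929 → turn -1·90°
n=6: pose=(3,-8,W); sL=4/5, sR=100/53; mL=4/5, mR=-394/265; mL+mR=-182/265 → advance -1; mR−mL=-606/265 → turn -1·90°
n=7: pose=(4,-8,N); sL=8/5, sR=200/101; mL=8/5, mR=-596/505; mL+mR=212/505 → advance +1; mR−mL=-1404/505 → turn -1·90°

0 5/2 50/53 5/2 65/212 0 -7 E
1 200/173 200/233 200/173 -11300/40309 1 -7 S
2 100/137 20/13 100/137 -2090/1781 1 -8 W
3 200/149 200/101 200/149 -19700/15049 2 -8 N
4 50/17 1 50/17 8/17 2 -7 E
5 200/169 40/41 200/169 -2660/6929 3 -7 S
6 4/5 100/53 4/5 -394/265 3 -8 W
7 8/5 200/101 8/5 -596/505 4 -8 N
final 4 -7 E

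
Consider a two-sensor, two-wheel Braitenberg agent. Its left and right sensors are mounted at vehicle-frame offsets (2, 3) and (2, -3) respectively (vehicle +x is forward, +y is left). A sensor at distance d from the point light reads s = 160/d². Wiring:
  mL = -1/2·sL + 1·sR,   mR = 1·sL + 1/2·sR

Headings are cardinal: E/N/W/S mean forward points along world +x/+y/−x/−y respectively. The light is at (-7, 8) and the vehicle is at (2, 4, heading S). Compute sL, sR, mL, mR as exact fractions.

left sensor world pos  = (5, 2); dL² = 180
right sensor world pos = (-1, 2); dR² = 72
sL = 160/180 = 8/9
sR = 160/72 = 20/9
mL = -1/2·sL + 1·sR = 16/9
mR = 1·sL + 1/2·sR = 2

8/9 20/9 16/9 2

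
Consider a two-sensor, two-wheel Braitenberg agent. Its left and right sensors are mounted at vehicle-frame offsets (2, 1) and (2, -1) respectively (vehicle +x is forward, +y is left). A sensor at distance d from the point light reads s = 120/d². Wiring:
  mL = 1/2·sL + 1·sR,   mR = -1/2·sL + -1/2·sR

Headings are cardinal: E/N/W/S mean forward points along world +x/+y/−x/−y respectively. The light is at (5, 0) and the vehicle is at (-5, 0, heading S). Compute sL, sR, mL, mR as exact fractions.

left sensor world pos  = (-4, -2); dL² = 85
right sensor world pos = (-6, -2); dR² = 125
sL = 120/85 = 24/17
sR = 120/125 = 24/25
mL = 1/2·sL + 1·sR = 708/425
mR = -1/2·sL + -1/2·sR = -504/425

24/17 24/25 708/425 -504/425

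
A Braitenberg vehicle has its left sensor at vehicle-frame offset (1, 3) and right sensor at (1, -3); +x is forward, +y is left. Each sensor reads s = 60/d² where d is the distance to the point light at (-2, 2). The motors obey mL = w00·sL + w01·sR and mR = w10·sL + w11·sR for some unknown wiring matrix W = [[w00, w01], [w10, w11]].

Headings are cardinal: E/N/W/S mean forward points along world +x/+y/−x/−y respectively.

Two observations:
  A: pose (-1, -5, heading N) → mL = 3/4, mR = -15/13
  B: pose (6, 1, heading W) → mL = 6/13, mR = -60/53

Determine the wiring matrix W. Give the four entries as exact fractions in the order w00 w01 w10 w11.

1/2 0 0 -1

obs A: pose=(-1,-5,N) → sL=3/2, sR=15/13, mL=3/4, mR=-15/13
obs B: pose=(6,1,W) → sL=12/13, sR=60/53, mL=6/13, mR=-60/53
sensor matrix S = [[3/2, 15/13], [12/13, 60/53]]; det S = 5670/8957
solve [mL_A; mL_B] = S·[w00; w01] and [mR_A; mR_B] = S·[w10; w11]:
  w00 = 1/2, w01 = 0, w10 = 0, w11 = -1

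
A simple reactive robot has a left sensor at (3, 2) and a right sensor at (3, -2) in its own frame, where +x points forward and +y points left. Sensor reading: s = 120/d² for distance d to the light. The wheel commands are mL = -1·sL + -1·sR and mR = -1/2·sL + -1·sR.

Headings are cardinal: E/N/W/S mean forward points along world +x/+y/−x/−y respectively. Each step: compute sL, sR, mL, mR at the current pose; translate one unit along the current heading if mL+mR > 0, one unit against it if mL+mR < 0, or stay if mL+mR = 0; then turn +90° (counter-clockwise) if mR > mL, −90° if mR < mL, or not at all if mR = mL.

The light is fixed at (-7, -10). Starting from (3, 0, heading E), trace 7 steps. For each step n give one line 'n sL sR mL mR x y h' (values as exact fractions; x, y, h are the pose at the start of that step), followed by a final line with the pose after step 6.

n=0: pose=(3,0,E); sL=120/313, sR=120/233; mL=-65520/72929, mR=-51540/72929; mL+mR=-117060/72929 → advance -1; mR−mL=60/313 → turn +1·90°
n=1: pose=(2,0,N); sL=60/109, sR=12/29; mL=-3048/3161, mR=-2178/3161; mL+mR=-5226/3161 → advance -1; mR−mL=30/109 → turn +1·90°
n=2: pose=(2,-1,W); sL=24/17, sR=120/157; mL=-5808/2669, mR=-3924/2669; mL+mR=-9732/2669 → advance -1; mR−mL=12/17 → turn +1·90°
n=3: pose=(3,-1,S); sL=2/3, sR=6/5; mL=-28/15, mR=-23/15; mL+mR=-17/5 → advance -1; mR−mL=1/3 → turn +1·90°
n=4: pose=(3,0,E); sL=120/313, sR=120/233; mL=-65520/72929, mR=-51540/72929; mL+mR=-117060/72929 → advance -1; mR−mL=60/313 → turn +1·90°
n=5: pose=(2,0,N); sL=60/109, sR=12/29; mL=-3048/3161, mR=-2178/3161; mL+mR=-5226/3161 → advance -1; mR−mL=30/109 → turn +1·90°
n=6: pose=(2,-1,W); sL=24/17, sR=120/157; mL=-5808/2669, mR=-3924/2669; mL+mR=-9732/2669 → advance -1; mR−mL=12/17 → turn +1·90°

0 120/313 120/233 -65520/72929 -51540/72929 3 0 E
1 60/109 12/29 -3048/3161 -2178/3161 2 0 N
2 24/17 120/157 -5808/2669 -3924/2669 2 -1 W
3 2/3 6/5 -28/15 -23/15 3 -1 S
4 120/313 120/233 -65520/72929 -51540/72929 3 0 E
5 60/109 12/29 -3048/3161 -2178/3161 2 0 N
6 24/17 120/157 -5808/2669 -3924/2669 2 -1 W
final 3 -1 S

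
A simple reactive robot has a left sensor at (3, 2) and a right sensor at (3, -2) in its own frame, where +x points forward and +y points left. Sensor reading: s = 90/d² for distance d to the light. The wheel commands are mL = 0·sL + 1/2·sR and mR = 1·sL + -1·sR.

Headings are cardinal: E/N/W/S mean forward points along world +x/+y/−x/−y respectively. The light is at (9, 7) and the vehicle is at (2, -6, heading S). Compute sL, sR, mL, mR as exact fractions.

90/281 90/337 45/337 5040/94697

left sensor world pos  = (4, -9); dL² = 281
right sensor world pos = (0, -9); dR² = 337
sL = 90/281 = 90/281
sR = 90/337 = 90/337
mL = 0·sL + 1/2·sR = 45/337
mR = 1·sL + -1·sR = 5040/94697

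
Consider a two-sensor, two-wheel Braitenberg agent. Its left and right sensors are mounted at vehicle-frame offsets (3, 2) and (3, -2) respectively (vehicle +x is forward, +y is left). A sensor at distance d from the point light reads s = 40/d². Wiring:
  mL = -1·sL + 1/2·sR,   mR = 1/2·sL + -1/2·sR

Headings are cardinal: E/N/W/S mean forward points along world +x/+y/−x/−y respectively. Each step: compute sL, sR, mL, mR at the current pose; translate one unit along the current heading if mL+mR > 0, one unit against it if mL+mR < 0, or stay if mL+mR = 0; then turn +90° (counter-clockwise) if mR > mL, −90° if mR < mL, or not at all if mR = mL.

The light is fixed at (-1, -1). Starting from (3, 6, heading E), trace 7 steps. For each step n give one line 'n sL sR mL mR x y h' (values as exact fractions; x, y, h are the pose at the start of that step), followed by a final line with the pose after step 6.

0 4/13 20/37 -18/481 -56/481 3 6 E
1 40/41 40/17 140/697 -480/697 2 6 S
2 10/9 2/5 -41/45 16/45 2 7 W
3 40/61 40/29 60/1769 -640/1769 3 7 S
4 4/5 20/61 -194/305 72/305 3 8 W
5 8/17 8/9 -4/153 -32/153 4 8 S
6 10/17 10/37 -285/629 100/629 4 9 W
final 5 9 S

n=0: pose=(3,6,E); sL=4/13, sR=20/37; mL=-18/481, mR=-56/481; mL+mR=-2/13 → advance -1; mR−mL=-38/481 → turn -1·90°
n=1: pose=(2,6,S); sL=40/41, sR=40/17; mL=140/697, mR=-480/697; mL+mR=-20/41 → advance -1; mR−mL=-620/697 → turn -1·90°
n=2: pose=(2,7,W); sL=10/9, sR=2/5; mL=-41/45, mR=16/45; mL+mR=-5/9 → advance -1; mR−mL=19/15 → turn +1·90°
n=3: pose=(3,7,S); sL=40/61, sR=40/29; mL=60/1769, mR=-640/1769; mL+mR=-20/61 → advance -1; mR−mL=-700/1769 → turn -1·90°
n=4: pose=(3,8,W); sL=4/5, sR=20/61; mL=-194/305, mR=72/305; mL+mR=-2/5 → advance -1; mR−mL=266/305 → turn +1·90°
n=5: pose=(4,8,S); sL=8/17, sR=8/9; mL=-4/153, mR=-32/153; mL+mR=-4/17 → advance -1; mR−mL=-28/153 → turn -1·90°
n=6: pose=(4,9,W); sL=10/17, sR=10/37; mL=-285/629, mR=100/629; mL+mR=-5/17 → advance -1; mR−mL=385/629 → turn +1·90°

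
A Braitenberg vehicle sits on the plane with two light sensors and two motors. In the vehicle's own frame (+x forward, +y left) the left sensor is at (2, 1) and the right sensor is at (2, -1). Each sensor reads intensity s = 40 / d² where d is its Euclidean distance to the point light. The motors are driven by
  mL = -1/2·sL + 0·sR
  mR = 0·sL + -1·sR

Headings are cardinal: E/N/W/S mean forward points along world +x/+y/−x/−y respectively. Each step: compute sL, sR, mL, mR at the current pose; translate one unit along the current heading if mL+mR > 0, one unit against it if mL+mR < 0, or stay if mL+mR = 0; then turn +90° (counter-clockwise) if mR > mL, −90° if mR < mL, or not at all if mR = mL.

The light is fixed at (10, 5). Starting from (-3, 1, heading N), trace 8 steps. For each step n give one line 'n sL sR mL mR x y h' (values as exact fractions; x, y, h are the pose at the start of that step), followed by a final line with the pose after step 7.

0 1/5 10/37 -1/10 -10/37 -3 1 N
1 40/137 40/157 -20/137 -40/157 -3 0 E
2 20/109 20/137 -10/109 -20/137 -4 0 S
3 40/281 8/53 -20/281 -8/53 -4 1 W
4 1/5 10/37 -1/10 -10/37 -3 1 N
5 40/137 40/157 -20/137 -40/157 -3 0 E
6 20/109 20/137 -10/109 -20/137 -4 0 S
7 40/281 8/53 -20/281 -8/53 -4 1 W
final -3 1 N

n=0: pose=(-3,1,N); sL=1/5, sR=10/37; mL=-1/10, mR=-10/37; mL+mR=-137/370 → advance -1; mR−mL=-63/370 → turn -1·90°
n=1: pose=(-3,0,E); sL=40/137, sR=40/157; mL=-20/137, mR=-40/157; mL+mR=-8620/21509 → advance -1; mR−mL=-2340/21509 → turn -1·90°
n=2: pose=(-4,0,S); sL=20/109, sR=20/137; mL=-10/109, mR=-20/137; mL+mR=-3550/14933 → advance -1; mR−mL=-810/14933 → turn -1·90°
n=3: pose=(-4,1,W); sL=40/281, sR=8/53; mL=-20/281, mR=-8/53; mL+mR=-3308/14893 → advance -1; mR−mL=-1188/14893 → turn -1·90°
n=4: pose=(-3,1,N); sL=1/5, sR=10/37; mL=-1/10, mR=-10/37; mL+mR=-137/370 → advance -1; mR−mL=-63/370 → turn -1·90°
n=5: pose=(-3,0,E); sL=40/137, sR=40/157; mL=-20/137, mR=-40/157; mL+mR=-8620/21509 → advance -1; mR−mL=-2340/21509 → turn -1·90°
n=6: pose=(-4,0,S); sL=20/109, sR=20/137; mL=-10/109, mR=-20/137; mL+mR=-3550/14933 → advance -1; mR−mL=-810/14933 → turn -1·90°
n=7: pose=(-4,1,W); sL=40/281, sR=8/53; mL=-20/281, mR=-8/53; mL+mR=-3308/14893 → advance -1; mR−mL=-1188/14893 → turn -1·90°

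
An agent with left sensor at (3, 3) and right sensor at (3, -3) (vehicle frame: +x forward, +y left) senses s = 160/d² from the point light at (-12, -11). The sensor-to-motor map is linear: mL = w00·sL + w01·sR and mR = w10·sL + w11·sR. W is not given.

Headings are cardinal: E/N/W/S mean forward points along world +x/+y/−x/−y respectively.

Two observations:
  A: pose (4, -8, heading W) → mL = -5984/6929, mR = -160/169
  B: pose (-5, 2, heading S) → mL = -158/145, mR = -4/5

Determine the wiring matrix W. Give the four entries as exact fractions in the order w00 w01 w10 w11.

obs A: pose=(4,-8,W) → sL=160/169, sR=32/41, mL=-5984/6929, mR=-160/169
obs B: pose=(-5,2,S) → sL=4/5, sR=40/29, mL=-158/145, mR=-4/5
sensor matrix S = [[160/169, 32/41], [4/5, 40/29]]; det S = 684672/1004705
solve [mL_A; mL_B] = S·[w00; w01] and [mR_A; mR_B] = S·[w10; w11]:
  w00 = -1/2, w01 = -1/2, w10 = -1, w11 = 0

-1/2 -1/2 -1 0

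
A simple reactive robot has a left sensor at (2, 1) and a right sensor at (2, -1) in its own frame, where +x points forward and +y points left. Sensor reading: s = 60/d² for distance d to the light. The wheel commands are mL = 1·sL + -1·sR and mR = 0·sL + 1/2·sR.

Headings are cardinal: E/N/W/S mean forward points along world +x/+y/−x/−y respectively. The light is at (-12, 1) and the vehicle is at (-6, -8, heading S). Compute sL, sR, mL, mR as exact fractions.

6/17 30/73 -72/1241 15/73

left sensor world pos  = (-5, -10); dL² = 170
right sensor world pos = (-7, -10); dR² = 146
sL = 60/170 = 6/17
sR = 60/146 = 30/73
mL = 1·sL + -1·sR = -72/1241
mR = 0·sL + 1/2·sR = 15/73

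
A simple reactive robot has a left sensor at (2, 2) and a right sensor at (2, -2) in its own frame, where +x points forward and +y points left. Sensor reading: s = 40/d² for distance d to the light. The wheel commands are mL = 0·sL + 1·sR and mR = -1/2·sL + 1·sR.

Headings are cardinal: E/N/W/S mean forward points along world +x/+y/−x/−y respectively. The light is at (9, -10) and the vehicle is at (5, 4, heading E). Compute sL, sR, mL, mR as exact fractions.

2/13 10/37 10/37 93/481

left sensor world pos  = (7, 6); dL² = 260
right sensor world pos = (7, 2); dR² = 148
sL = 40/260 = 2/13
sR = 40/148 = 10/37
mL = 0·sL + 1·sR = 10/37
mR = -1/2·sL + 1·sR = 93/481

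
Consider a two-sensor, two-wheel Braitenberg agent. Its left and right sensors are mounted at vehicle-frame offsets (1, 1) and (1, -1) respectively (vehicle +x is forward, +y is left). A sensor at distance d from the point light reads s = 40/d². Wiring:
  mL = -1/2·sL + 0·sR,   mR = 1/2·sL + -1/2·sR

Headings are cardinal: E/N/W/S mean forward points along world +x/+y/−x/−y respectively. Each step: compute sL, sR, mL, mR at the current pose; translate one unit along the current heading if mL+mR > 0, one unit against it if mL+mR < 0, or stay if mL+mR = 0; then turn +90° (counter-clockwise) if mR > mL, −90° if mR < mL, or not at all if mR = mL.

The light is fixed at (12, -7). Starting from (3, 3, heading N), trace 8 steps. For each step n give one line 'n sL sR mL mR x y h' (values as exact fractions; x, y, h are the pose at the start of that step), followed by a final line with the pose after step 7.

0 40/221 8/37 -20/221 -144/8177 3 3 N
1 10/41 1/5 -5/41 9/410 3 2 W
2 40/113 8/29 -20/113 128/3277 4 2 S
3 4/17 4/13 -2/17 -8/221 4 3 E
4 40/221 8/37 -20/221 -144/8177 3 3 N
5 10/41 1/5 -5/41 9/410 3 2 W
6 40/113 8/29 -20/113 128/3277 4 2 S
7 4/17 4/13 -2/17 -8/221 4 3 E
final 3 3 N

n=0: pose=(3,3,N); sL=40/221, sR=8/37; mL=-20/221, mR=-144/8177; mL+mR=-4/37 → advance -1; mR−mL=596/8177 → turn +1·90°
n=1: pose=(3,2,W); sL=10/41, sR=1/5; mL=-5/41, mR=9/410; mL+mR=-1/10 → advance -1; mR−mL=59/410 → turn +1·90°
n=2: pose=(4,2,S); sL=40/113, sR=8/29; mL=-20/113, mR=128/3277; mL+mR=-4/29 → advance -1; mR−mL=708/3277 → turn +1·90°
n=3: pose=(4,3,E); sL=4/17, sR=4/13; mL=-2/17, mR=-8/221; mL+mR=-2/13 → advance -1; mR−mL=18/221 → turn +1·90°
n=4: pose=(3,3,N); sL=40/221, sR=8/37; mL=-20/221, mR=-144/8177; mL+mR=-4/37 → advance -1; mR−mL=596/8177 → turn +1·90°
n=5: pose=(3,2,W); sL=10/41, sR=1/5; mL=-5/41, mR=9/410; mL+mR=-1/10 → advance -1; mR−mL=59/410 → turn +1·90°
n=6: pose=(4,2,S); sL=40/113, sR=8/29; mL=-20/113, mR=128/3277; mL+mR=-4/29 → advance -1; mR−mL=708/3277 → turn +1·90°
n=7: pose=(4,3,E); sL=4/17, sR=4/13; mL=-2/17, mR=-8/221; mL+mR=-2/13 → advance -1; mR−mL=18/221 → turn +1·90°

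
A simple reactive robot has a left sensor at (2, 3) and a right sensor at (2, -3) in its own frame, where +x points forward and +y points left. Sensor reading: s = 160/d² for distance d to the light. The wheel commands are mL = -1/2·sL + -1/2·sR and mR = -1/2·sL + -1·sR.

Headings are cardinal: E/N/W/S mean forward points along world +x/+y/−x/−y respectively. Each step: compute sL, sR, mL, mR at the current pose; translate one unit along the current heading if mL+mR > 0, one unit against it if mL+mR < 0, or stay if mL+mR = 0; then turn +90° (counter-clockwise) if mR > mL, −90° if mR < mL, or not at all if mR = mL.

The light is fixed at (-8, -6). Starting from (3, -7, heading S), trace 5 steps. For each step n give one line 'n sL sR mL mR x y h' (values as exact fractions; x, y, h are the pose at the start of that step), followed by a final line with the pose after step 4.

n=0: pose=(3,-7,S); sL=32/41, sR=160/73; mL=-4448/2993, mR=-7728/2993; mL+mR=-12176/2993 → advance -1; mR−mL=-80/73 → turn -1·90°
n=1: pose=(3,-6,W); sL=16/9, sR=16/9; mL=-16/9, mR=-8/3; mL+mR=-40/9 → advance -1; mR−mL=-8/9 → turn -1·90°
n=2: pose=(4,-6,N); sL=32/17, sR=160/229; mL=-5024/3893, mR=-6384/3893; mL+mR=-11408/3893 → advance -1; mR−mL=-80/229 → turn -1·90°
n=3: pose=(4,-7,E); sL=4/5, sR=40/53; mL=-206/265, mR=-306/265; mL+mR=-512/265 → advance -1; mR−mL=-20/53 → turn -1·90°
n=4: pose=(3,-7,S); sL=32/41, sR=160/73; mL=-4448/2993, mR=-7728/2993; mL+mR=-12176/2993 → advance -1; mR−mL=-80/73 → turn -1·90°

0 32/41 160/73 -4448/2993 -7728/2993 3 -7 S
1 16/9 16/9 -16/9 -8/3 3 -6 W
2 32/17 160/229 -5024/3893 -6384/3893 4 -6 N
3 4/5 40/53 -206/265 -306/265 4 -7 E
4 32/41 160/73 -4448/2993 -7728/2993 3 -7 S
final 3 -6 W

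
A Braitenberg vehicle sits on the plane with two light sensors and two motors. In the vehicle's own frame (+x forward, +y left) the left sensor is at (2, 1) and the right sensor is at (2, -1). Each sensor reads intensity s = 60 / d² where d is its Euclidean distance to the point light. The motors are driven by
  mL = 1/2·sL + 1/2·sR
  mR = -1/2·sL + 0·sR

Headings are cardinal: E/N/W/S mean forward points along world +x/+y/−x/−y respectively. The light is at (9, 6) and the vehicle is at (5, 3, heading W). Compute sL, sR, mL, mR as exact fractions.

left sensor world pos  = (3, 2); dL² = 52
right sensor world pos = (3, 4); dR² = 40
sL = 60/52 = 15/13
sR = 60/40 = 3/2
mL = 1/2·sL + 1/2·sR = 69/52
mR = -1/2·sL + 0·sR = -15/26

15/13 3/2 69/52 -15/26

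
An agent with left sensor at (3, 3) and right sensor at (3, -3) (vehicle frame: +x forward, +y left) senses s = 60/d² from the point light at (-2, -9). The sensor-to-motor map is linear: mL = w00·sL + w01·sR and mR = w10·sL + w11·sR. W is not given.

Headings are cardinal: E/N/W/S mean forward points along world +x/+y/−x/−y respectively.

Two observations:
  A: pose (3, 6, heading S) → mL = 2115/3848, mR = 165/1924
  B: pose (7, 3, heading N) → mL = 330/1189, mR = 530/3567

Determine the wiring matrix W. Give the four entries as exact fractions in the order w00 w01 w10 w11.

obs A: pose=(3,6,S) → sL=15/52, sR=15/37, mL=2115/3848, mR=165/1924
obs B: pose=(7,3,N) → sL=20/87, sR=20/123, mL=330/1189, mR=530/3567
sensor matrix S = [[15/52, 15/37], [20/87, 20/123]]; det S = -26475/571909
solve [mL_A; mL_B] = S·[w00; w01] and [mR_A; mR_B] = S·[w10; w11]:
  w00 = 1/2, w01 = 1, w10 = 1, w11 = -1/2

1/2 1 1 -1/2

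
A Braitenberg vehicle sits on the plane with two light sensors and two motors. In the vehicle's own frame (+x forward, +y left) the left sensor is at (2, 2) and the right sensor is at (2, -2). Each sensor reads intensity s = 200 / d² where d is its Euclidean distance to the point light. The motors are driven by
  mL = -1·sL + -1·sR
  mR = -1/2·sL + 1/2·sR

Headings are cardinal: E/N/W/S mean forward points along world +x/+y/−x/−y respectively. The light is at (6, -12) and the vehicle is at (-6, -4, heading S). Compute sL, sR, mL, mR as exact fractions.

left sensor world pos  = (-4, -6); dL² = 136
right sensor world pos = (-8, -6); dR² = 232
sL = 200/136 = 25/17
sR = 200/232 = 25/29
mL = -1·sL + -1·sR = -1150/493
mR = -1/2·sL + 1/2·sR = -150/493

25/17 25/29 -1150/493 -150/493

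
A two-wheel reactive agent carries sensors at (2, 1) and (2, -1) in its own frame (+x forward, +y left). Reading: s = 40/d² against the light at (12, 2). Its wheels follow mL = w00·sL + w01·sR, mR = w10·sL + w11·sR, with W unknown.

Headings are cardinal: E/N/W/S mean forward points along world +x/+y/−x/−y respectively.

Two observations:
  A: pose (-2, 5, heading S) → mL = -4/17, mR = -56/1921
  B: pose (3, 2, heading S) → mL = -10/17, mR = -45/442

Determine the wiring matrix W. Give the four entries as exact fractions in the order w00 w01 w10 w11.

obs A: pose=(-2,5,S) → sL=4/17, sR=20/113, mL=-4/17, mR=-56/1921
obs B: pose=(3,2,S) → sL=10/17, sR=5/13, mL=-10/17, mR=-45/442
sensor matrix S = [[4/17, 20/113], [10/17, 5/13]]; det S = -20/1469
solve [mL_A; mL_B] = S·[w00; w01] and [mR_A; mR_B] = S·[w10; w11]:
  w00 = -1, w01 = 0, w10 = -1/2, w11 = 1/2

-1 0 -1/2 1/2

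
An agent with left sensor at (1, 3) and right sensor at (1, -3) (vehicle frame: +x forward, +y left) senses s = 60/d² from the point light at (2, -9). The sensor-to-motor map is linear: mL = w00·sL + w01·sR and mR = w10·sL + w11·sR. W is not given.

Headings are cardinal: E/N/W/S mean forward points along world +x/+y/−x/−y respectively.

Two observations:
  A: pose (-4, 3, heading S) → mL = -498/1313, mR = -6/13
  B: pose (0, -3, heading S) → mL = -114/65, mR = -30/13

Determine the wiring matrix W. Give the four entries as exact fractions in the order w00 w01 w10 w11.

-1/2 -1/2 -1 0

obs A: pose=(-4,3,S) → sL=6/13, sR=30/101, mL=-498/1313, mR=-6/13
obs B: pose=(0,-3,S) → sL=30/13, sR=6/5, mL=-114/65, mR=-30/13
sensor matrix S = [[6/13, 30/101], [30/13, 6/5]]; det S = -864/6565
solve [mL_A; mL_B] = S·[w00; w01] and [mR_A; mR_B] = S·[w10; w11]:
  w00 = -1/2, w01 = -1/2, w10 = -1, w11 = 0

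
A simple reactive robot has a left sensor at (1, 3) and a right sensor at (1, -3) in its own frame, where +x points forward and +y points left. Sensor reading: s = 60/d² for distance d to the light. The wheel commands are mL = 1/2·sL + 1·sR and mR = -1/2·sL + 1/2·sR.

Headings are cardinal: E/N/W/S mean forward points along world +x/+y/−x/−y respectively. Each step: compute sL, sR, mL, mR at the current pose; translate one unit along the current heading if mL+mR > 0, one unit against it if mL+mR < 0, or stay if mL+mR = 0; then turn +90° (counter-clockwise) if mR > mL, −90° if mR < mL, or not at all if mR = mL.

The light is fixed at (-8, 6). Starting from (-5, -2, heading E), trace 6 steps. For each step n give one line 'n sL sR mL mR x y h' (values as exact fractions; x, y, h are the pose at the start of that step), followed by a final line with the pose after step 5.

n=0: pose=(-5,-2,E); sL=60/41, sR=60/137; mL=6570/5617, mR=-2880/5617; mL+mR=90/137 → advance +1; mR−mL=-9450/5617 → turn -1·90°
n=1: pose=(-4,-2,S); sL=6/13, sR=30/41; mL=513/533, mR=72/533; mL+mR=45/41 → advance +1; mR−mL=-441/533 → turn -1·90°
n=2: pose=(-4,-3,W); sL=20/51, sR=4/3; mL=26/17, mR=8/17; mL+mR=2 → advance +1; mR−mL=-18/17 → turn -1·90°
n=3: pose=(-5,-3,N); sL=15/16, sR=3/5; mL=171/160, mR=-27/160; mL+mR=9/10 → advance +1; mR−mL=-99/80 → turn -1·90°
n=4: pose=(-5,-2,E); sL=60/41, sR=60/137; mL=6570/5617, mR=-2880/5617; mL+mR=90/137 → advance +1; mR−mL=-9450/5617 → turn -1·90°
n=5: pose=(-4,-2,S); sL=6/13, sR=30/41; mL=513/533, mR=72/533; mL+mR=45/41 → advance +1; mR−mL=-441/533 → turn -1·90°

0 60/41 60/137 6570/5617 -2880/5617 -5 -2 E
1 6/13 30/41 513/533 72/533 -4 -2 S
2 20/51 4/3 26/17 8/17 -4 -3 W
3 15/16 3/5 171/160 -27/160 -5 -3 N
4 60/41 60/137 6570/5617 -2880/5617 -5 -2 E
5 6/13 30/41 513/533 72/533 -4 -2 S
final -4 -3 W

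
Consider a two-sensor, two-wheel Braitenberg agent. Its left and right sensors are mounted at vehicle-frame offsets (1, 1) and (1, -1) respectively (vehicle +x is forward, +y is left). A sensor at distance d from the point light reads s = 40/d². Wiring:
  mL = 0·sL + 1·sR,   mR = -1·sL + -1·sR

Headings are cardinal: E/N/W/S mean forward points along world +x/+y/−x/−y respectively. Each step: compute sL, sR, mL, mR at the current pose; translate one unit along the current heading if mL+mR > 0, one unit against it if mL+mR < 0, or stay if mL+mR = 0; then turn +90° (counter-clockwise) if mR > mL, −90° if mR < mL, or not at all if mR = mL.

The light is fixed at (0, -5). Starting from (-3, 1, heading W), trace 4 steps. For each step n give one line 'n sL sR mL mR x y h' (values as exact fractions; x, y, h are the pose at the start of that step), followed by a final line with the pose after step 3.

n=0: pose=(-3,1,W); sL=40/41, sR=8/13; mL=8/13, mR=-848/533; mL+mR=-40/41 → advance -1; mR−mL=-1176/533 → turn -1·90°
n=1: pose=(-2,1,N); sL=20/29, sR=4/5; mL=4/5, mR=-216/145; mL+mR=-20/29 → advance -1; mR−mL=-332/145 → turn -1·90°
n=2: pose=(-2,0,E); sL=40/37, sR=40/17; mL=40/17, mR=-2160/629; mL+mR=-40/37 → advance -1; mR−mL=-3640/629 → turn -1·90°
n=3: pose=(-3,0,S); sL=2, sR=5/4; mL=5/4, mR=-13/4; mL+mR=-2 → advance -1; mR−mL=-9/2 → turn -1·90°

0 40/41 8/13 8/13 -848/533 -3 1 W
1 20/29 4/5 4/5 -216/145 -2 1 N
2 40/37 40/17 40/17 -2160/629 -2 0 E
3 2 5/4 5/4 -13/4 -3 0 S
final -3 1 W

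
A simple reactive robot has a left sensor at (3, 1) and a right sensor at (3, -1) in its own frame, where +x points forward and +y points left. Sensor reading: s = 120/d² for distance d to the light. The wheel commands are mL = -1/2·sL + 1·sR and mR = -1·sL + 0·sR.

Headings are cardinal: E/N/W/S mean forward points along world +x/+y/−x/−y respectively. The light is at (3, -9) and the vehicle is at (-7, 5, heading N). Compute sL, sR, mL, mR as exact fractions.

left sensor world pos  = (-8, 8); dL² = 410
right sensor world pos = (-6, 8); dR² = 370
sL = 120/410 = 12/41
sR = 120/370 = 12/37
mL = -1/2·sL + 1·sR = 270/1517
mR = -1·sL + 0·sR = -12/41

12/41 12/37 270/1517 -12/41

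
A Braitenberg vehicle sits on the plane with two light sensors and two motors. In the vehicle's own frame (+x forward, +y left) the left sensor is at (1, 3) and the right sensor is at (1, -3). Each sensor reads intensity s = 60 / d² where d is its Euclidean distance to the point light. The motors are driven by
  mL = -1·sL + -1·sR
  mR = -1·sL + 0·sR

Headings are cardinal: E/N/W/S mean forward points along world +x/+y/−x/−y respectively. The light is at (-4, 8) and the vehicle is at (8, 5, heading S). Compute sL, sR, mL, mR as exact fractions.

left sensor world pos  = (11, 4); dL² = 241
right sensor world pos = (5, 4); dR² = 97
sL = 60/241 = 60/241
sR = 60/97 = 60/97
mL = -1·sL + -1·sR = -20280/23377
mR = -1·sL + 0·sR = -60/241

60/241 60/97 -20280/23377 -60/241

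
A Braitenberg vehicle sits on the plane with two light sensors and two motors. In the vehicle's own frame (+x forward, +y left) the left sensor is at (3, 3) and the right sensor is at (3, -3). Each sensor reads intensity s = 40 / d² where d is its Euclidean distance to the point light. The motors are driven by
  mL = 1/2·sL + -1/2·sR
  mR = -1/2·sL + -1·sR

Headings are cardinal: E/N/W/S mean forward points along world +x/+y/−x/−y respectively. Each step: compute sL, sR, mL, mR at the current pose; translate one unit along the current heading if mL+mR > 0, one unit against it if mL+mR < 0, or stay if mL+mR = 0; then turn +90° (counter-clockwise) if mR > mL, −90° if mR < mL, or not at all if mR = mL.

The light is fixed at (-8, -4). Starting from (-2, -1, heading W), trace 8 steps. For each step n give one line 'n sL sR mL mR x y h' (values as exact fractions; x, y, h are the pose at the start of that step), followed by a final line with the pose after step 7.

n=0: pose=(-2,-1,W); sL=40/9, sR=8/9; mL=16/9, mR=-28/9; mL+mR=-4/3 → advance -1; mR−mL=-44/9 → turn -1·90°
n=1: pose=(-1,-1,N); sL=10/13, sR=5/17; mL=105/442, mR=-150/221; mL+mR=-15/34 → advance -1; mR−mL=-405/442 → turn -1·90°
n=2: pose=(-1,-2,E); sL=8/25, sR=40/101; mL=-96/2525, mR=-1404/2525; mL+mR=-60/101 → advance -1; mR−mL=-1308/2525 → turn -1·90°
n=3: pose=(-2,-2,S); sL=20/41, sR=4; mL=-72/41, mR=-174/41; mL+mR=-6 → advance -1; mR−mL=-102/41 → turn -1·90°
n=4: pose=(-2,-1,W); sL=40/9, sR=8/9; mL=16/9, mR=-28/9; mL+mR=-4/3 → advance -1; mR−mL=-44/9 → turn -1·90°
n=5: pose=(-1,-1,N); sL=10/13, sR=5/17; mL=105/442, mR=-150/221; mL+mR=-15/34 → advance -1; mR−mL=-405/442 → turn -1·90°
n=6: pose=(-1,-2,E); sL=8/25, sR=40/101; mL=-96/2525, mR=-1404/2525; mL+mR=-60/101 → advance -1; mR−mL=-1308/2525 → turn -1·90°
n=7: pose=(-2,-2,S); sL=20/41, sR=4; mL=-72/41, mR=-174/41; mL+mR=-6 → advance -1; mR−mL=-102/41 → turn -1·90°

0 40/9 8/9 16/9 -28/9 -2 -1 W
1 10/13 5/17 105/442 -150/221 -1 -1 N
2 8/25 40/101 -96/2525 -1404/2525 -1 -2 E
3 20/41 4 -72/41 -174/41 -2 -2 S
4 40/9 8/9 16/9 -28/9 -2 -1 W
5 10/13 5/17 105/442 -150/221 -1 -1 N
6 8/25 40/101 -96/2525 -1404/2525 -1 -2 E
7 20/41 4 -72/41 -174/41 -2 -2 S
final -2 -1 W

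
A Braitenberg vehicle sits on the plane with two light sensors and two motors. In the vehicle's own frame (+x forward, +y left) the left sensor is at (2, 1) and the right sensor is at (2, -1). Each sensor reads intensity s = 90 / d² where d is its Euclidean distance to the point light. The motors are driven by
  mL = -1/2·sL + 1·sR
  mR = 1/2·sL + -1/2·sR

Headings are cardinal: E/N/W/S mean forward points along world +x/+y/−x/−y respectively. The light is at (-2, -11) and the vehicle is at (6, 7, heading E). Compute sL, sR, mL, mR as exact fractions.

90/461 90/389 23985/179329 -3240/179329

left sensor world pos  = (8, 8); dL² = 461
right sensor world pos = (8, 6); dR² = 389
sL = 90/461 = 90/461
sR = 90/389 = 90/389
mL = -1/2·sL + 1·sR = 23985/179329
mR = 1/2·sL + -1/2·sR = -3240/179329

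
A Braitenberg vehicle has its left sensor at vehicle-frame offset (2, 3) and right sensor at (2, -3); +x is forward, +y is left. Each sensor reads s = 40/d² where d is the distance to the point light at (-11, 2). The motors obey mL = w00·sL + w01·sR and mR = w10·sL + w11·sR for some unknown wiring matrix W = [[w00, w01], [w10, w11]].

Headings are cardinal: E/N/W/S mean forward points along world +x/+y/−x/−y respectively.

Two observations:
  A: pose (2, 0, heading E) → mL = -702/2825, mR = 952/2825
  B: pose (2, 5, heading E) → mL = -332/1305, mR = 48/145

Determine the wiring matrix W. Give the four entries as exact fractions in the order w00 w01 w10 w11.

obs A: pose=(2,0,E) → sL=20/113, sR=4/25, mL=-702/2825, mR=952/2825
obs B: pose=(2,5,E) → sL=40/261, sR=8/45, mL=-332/1305, mR=48/145
sensor matrix S = [[20/113, 4/25], [40/261, 8/45]]; det S = 1024/147465
solve [mL_A; mL_B] = S·[w00; w01] and [mR_A; mR_B] = S·[w10; w11]:
  w00 = -1/2, w01 = -1, w10 = 1, w11 = 1

-1/2 -1 1 1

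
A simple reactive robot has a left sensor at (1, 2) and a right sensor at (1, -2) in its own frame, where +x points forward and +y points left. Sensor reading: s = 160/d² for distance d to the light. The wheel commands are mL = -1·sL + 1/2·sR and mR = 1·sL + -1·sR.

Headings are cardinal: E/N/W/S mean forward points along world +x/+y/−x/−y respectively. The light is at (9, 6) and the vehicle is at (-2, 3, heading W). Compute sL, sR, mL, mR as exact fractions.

160/169 32/29 -1936/4901 -768/4901

left sensor world pos  = (-3, 1); dL² = 169
right sensor world pos = (-3, 5); dR² = 145
sL = 160/169 = 160/169
sR = 160/145 = 32/29
mL = -1·sL + 1/2·sR = -1936/4901
mR = 1·sL + -1·sR = -768/4901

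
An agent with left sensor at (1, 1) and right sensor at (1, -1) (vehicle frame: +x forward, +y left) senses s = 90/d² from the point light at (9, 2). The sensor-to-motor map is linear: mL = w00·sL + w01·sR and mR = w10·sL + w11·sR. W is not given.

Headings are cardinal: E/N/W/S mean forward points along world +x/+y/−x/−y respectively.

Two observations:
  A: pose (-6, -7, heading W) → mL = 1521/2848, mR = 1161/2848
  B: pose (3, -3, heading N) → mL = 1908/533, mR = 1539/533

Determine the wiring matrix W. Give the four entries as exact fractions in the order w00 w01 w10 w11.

1 1 1/2 1

obs A: pose=(-6,-7,W) → sL=45/178, sR=9/32, mL=1521/2848, mR=1161/2848
obs B: pose=(3,-3,N) → sL=18/13, sR=90/41, mL=1908/533, mR=1539/533
sensor matrix S = [[45/178, 9/32], [18/13, 90/41]]; det S = 125631/758992
solve [mL_A; mL_B] = S·[w00; w01] and [mR_A; mR_B] = S·[w10; w11]:
  w00 = 1, w01 = 1, w10 = 1/2, w11 = 1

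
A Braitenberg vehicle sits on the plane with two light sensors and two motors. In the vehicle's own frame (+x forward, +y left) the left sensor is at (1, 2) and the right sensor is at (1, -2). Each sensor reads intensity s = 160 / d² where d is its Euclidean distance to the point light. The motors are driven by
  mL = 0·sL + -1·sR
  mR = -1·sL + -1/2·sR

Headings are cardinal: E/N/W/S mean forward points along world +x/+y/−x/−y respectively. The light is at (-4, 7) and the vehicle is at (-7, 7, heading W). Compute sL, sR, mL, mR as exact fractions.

8 8 -8 -12

left sensor world pos  = (-8, 5); dL² = 20
right sensor world pos = (-8, 9); dR² = 20
sL = 160/20 = 8
sR = 160/20 = 8
mL = 0·sL + -1·sR = -8
mR = -1·sL + -1/2·sR = -12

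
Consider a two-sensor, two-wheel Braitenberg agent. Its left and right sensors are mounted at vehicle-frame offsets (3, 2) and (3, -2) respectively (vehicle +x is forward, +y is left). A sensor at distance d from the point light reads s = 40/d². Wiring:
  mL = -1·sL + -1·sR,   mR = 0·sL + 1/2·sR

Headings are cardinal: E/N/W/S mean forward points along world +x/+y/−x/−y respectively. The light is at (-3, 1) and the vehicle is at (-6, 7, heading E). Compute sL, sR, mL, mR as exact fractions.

5/8 5/2 -25/8 5/4

left sensor world pos  = (-3, 9); dL² = 64
right sensor world pos = (-3, 5); dR² = 16
sL = 40/64 = 5/8
sR = 40/16 = 5/2
mL = -1·sL + -1·sR = -25/8
mR = 0·sL + 1/2·sR = 5/4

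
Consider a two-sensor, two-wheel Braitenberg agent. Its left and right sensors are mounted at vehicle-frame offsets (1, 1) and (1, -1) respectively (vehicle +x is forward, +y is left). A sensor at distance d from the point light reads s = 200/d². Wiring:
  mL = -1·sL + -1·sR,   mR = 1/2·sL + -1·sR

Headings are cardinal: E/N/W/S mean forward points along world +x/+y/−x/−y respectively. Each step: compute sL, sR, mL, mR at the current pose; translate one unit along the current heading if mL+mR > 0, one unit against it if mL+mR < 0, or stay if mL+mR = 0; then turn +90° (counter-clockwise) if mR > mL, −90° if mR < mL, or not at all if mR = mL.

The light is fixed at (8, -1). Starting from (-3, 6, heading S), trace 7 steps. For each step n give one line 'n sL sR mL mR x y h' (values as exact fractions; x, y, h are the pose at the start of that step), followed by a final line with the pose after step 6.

n=0: pose=(-3,6,S); sL=25/17, sR=10/9; mL=-395/153, mR=-115/306; mL+mR=-905/306 → advance -1; mR−mL=75/34 → turn +1·90°
n=1: pose=(-3,7,E); sL=200/181, sR=200/149; mL=-66000/26969, mR=-21300/26969; mL+mR=-87300/26969 → advance -1; mR−mL=300/181 → turn +1·90°
n=2: pose=(-4,7,N); sL=4/5, sR=100/101; mL=-904/505, mR=-298/505; mL+mR=-1202/505 → advance -1; mR−mL=6/5 → turn +1·90°
n=3: pose=(-4,6,W); sL=40/41, sR=200/233; mL=-17520/9553, mR=-3540/9553; mL+mR=-21060/9553 → advance -1; mR−mL=60/41 → turn +1·90°
n=4: pose=(-3,6,S); sL=25/17, sR=10/9; mL=-395/153, mR=-115/306; mL+mR=-905/306 → advance -1; mR−mL=75/34 → turn +1·90°
n=5: pose=(-3,7,E); sL=200/181, sR=200/149; mL=-66000/26969, mR=-21300/26969; mL+mR=-87300/26969 → advance -1; mR−mL=300/181 → turn +1·90°
n=6: pose=(-4,7,N); sL=4/5, sR=100/101; mL=-904/505, mR=-298/505; mL+mR=-1202/505 → advance -1; mR−mL=6/5 → turn +1·90°

0 25/17 10/9 -395/153 -115/306 -3 6 S
1 200/181 200/149 -66000/26969 -21300/26969 -3 7 E
2 4/5 100/101 -904/505 -298/505 -4 7 N
3 40/41 200/233 -17520/9553 -3540/9553 -4 6 W
4 25/17 10/9 -395/153 -115/306 -3 6 S
5 200/181 200/149 -66000/26969 -21300/26969 -3 7 E
6 4/5 100/101 -904/505 -298/505 -4 7 N
final -4 6 W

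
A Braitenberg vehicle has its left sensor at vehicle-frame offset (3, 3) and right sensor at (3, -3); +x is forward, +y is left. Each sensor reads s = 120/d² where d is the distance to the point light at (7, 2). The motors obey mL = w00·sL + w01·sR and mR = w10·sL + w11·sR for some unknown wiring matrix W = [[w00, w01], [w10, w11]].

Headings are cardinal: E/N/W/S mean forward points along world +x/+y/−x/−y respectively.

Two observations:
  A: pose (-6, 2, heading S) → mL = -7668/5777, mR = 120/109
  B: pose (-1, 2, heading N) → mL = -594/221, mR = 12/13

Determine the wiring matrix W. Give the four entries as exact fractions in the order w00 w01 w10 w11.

obs A: pose=(-6,2,S) → sL=120/109, sR=24/53, mL=-7668/5777, mR=120/109
obs B: pose=(-1,2,N) → sL=12/13, sR=60/17, mL=-594/221, mR=12/13
sensor matrix S = [[120/109, 24/53], [12/13, 60/17]]; det S = 4427136/1276717
solve [mL_A; mL_B] = S·[w00; w01] and [mR_A; mR_B] = S·[w10; w11]:
  w00 = -1, w01 = -1/2, w10 = 1, w11 = 0

-1 -1/2 1 0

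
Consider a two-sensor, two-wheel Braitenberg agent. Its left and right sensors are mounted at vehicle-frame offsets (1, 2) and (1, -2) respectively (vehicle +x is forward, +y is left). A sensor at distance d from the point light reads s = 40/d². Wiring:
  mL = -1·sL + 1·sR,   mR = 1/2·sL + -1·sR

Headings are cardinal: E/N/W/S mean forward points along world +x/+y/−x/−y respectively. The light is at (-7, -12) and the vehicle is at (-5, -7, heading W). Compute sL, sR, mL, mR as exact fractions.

4 4/5 -16/5 6/5

left sensor world pos  = (-6, -9); dL² = 10
right sensor world pos = (-6, -5); dR² = 50
sL = 40/10 = 4
sR = 40/50 = 4/5
mL = -1·sL + 1·sR = -16/5
mR = 1/2·sL + -1·sR = 6/5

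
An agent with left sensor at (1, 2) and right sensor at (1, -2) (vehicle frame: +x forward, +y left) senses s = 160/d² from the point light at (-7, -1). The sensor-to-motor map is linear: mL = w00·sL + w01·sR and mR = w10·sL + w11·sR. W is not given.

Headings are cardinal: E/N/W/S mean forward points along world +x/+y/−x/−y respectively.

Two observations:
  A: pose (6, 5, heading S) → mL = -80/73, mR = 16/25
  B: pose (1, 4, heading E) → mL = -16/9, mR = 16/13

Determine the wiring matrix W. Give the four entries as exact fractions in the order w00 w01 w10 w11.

0 -1 1 0

obs A: pose=(6,5,S) → sL=16/25, sR=80/73, mL=-80/73, mR=16/25
obs B: pose=(1,4,E) → sL=16/13, sR=16/9, mL=-16/9, mR=16/13
sensor matrix S = [[16/25, 80/73], [16/13, 16/9]]; det S = -45056/213525
solve [mL_A; mL_B] = S·[w00; w01] and [mR_A; mR_B] = S·[w10; w11]:
  w00 = 0, w01 = -1, w10 = 1, w11 = 0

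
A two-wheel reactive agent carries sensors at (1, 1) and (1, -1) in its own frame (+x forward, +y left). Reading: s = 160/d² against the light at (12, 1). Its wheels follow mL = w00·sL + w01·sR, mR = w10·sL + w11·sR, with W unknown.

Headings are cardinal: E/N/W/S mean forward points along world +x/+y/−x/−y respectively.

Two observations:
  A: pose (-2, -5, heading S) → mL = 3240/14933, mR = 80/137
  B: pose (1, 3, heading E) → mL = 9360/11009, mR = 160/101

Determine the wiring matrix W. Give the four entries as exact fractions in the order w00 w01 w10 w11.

-1/2 1 0 1

obs A: pose=(-2,-5,S) → sL=80/109, sR=80/137, mL=3240/14933, mR=80/137
obs B: pose=(1,3,E) → sL=160/109, sR=160/101, mL=9360/11009, mR=160/101
sensor matrix S = [[80/109, 80/137], [160/109, 160/101]]; det S = 460800/1508233
solve [mL_A; mL_B] = S·[w00; w01] and [mR_A; mR_B] = S·[w10; w11]:
  w00 = -1/2, w01 = 1, w10 = 0, w11 = 1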